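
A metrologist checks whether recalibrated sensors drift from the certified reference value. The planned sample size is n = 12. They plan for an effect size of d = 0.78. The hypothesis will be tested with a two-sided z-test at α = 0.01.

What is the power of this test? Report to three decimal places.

Power ≈ 0.550

Noncentrality parameter: δ = d·√n = 0.78 × √12 = 2.7020
Two-sided α = 0.01 → critical value z_{0.005} = 2.576.
Power = Φ(δ − 2.576) + Φ(−δ − 2.576) = Φ(0.126) + Φ(-5.278) = 0.5502 + 0.0000 = 0.5502.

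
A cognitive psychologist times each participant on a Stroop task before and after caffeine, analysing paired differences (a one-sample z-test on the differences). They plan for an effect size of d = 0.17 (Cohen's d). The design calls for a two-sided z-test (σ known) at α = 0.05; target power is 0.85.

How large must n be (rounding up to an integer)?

n = 311

Set Φ(δ − 1.960) = 0.85; then δ − 1.960 = Φ⁻¹(0.85) = 1.036, giving δ = 2.996.
(The Φ(−δ − z_{α/2}) term is vanishingly small for δ > 0 and is dropped in the standard sample-size formula.)
δ = d·√n ⇒ n = (δ/d)² = (2.996 / 0.17)² = 310.67.
Round up to the next whole unit.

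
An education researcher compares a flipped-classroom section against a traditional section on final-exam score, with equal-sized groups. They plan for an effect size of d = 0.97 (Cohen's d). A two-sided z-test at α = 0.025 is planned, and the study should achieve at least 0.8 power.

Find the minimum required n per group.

n = 21 per group

For power 0.8 need Φ(δ − z_{0.0125}) = 0.8, so δ = z_{0.0125} + z_{0.20} = 2.241 + 0.842 = 3.083.
(For δ > 0 the lower-tail rejection region contributes negligibly to power, so the one-term inversion is standard.)
δ = d·√(n/2) ⇒ n = 2(δ/d)² = 2 × (3.083 / 0.97)² = 20.20.
Round up to the next whole unit.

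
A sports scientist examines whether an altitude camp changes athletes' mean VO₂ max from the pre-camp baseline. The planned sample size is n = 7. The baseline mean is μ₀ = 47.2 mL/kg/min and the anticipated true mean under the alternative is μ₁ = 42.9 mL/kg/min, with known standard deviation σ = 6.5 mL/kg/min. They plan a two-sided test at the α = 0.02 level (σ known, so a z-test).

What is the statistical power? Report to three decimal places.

Standardized effect: d = |μ₁ − μ₀| / σ = |42.9 − 47.2| / 6.5 = 0.6615
Noncentrality parameter: δ = d·√n = 0.6615 × √7 = 1.7503
Critical value for a two-sided test at α = 0.02: z_{α/2} = 2.326.
Power = Φ(δ − 2.326) + Φ(−δ − 2.326) = Φ(-0.576) + Φ(-4.077) = 0.2823 + 0.0000 = 0.2823.

Power ≈ 0.282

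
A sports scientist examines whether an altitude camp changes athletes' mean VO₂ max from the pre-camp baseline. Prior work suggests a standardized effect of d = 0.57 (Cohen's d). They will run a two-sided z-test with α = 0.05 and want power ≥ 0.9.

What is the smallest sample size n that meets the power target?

For power 0.9 need Φ(δ − z_{0.025}) = 0.9, so δ = z_{0.025} + z_{0.10} = 1.960 + 1.282 = 3.242.
(The Φ(−δ − z_{α/2}) term is vanishingly small for δ > 0 and is dropped in the standard sample-size formula.)
δ = d·√n ⇒ n = (δ/d)² = (3.242 / 0.57)² = 32.34.
Round up to the next whole unit.

n = 33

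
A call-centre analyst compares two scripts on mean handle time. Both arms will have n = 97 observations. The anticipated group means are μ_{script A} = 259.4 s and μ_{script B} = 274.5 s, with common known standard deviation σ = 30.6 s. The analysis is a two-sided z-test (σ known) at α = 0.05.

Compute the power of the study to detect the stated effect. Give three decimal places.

Power ≈ 0.930

Standardized effect: d = |μ_{script A} − μ_{script B}| / σ = |259.4 − 274.5| / 30.6 = 0.4935
Noncentrality parameter: δ = d·√(n/2) = 0.4935 × √(97/2) = 3.4366
Critical value for a two-sided test at α = 0.05: z_{α/2} = 1.960.
Power = Φ(δ − 1.960) + Φ(−δ − 1.960) = Φ(1.477) + Φ(-5.397) = 0.9301 + 0.0000 = 0.9301.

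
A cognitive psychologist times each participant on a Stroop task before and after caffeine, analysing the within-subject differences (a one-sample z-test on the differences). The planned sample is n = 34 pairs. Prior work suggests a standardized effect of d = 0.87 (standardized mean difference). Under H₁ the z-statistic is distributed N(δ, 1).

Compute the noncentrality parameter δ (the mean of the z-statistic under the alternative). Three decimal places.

δ ≈ 5.073

The noncentrality parameter scales effect size by the design's sample-size factor: δ = d·√n = 0.87 × √34 = 5.0729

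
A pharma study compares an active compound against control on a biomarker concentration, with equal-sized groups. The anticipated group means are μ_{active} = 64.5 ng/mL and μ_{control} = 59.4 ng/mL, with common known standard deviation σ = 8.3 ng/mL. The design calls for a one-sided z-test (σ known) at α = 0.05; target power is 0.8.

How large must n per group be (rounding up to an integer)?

Standardized effect: d = |μ_{active} − μ_{control}| / σ = |64.5 − 59.4| / 8.3 = 0.6145
Set Φ(δ − 1.645) = 0.8; then δ − 1.645 = Φ⁻¹(0.8) = 0.842, giving δ = 2.486.
δ = d·√(n/2) ⇒ n = 2(δ/d)² = 2 × (2.486 / 0.6145)² = 32.75.
Round up to the next whole unit.

n = 33 per group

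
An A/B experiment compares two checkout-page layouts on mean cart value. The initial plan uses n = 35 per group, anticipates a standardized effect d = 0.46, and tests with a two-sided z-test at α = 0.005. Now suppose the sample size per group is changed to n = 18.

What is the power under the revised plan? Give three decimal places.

Power ≈ 0.077

With n = 18 per group: δ = d·√(n/2) = 0.46 × √(18/2) = 1.3800. Critical value z_{0.0025} = 2.807.
Revised power = Φ(δ − 2.807) + Φ(−δ − 2.807) = Φ(-1.427) + Φ(-4.187) = 0.0768 + 0.0000 = 0.0768.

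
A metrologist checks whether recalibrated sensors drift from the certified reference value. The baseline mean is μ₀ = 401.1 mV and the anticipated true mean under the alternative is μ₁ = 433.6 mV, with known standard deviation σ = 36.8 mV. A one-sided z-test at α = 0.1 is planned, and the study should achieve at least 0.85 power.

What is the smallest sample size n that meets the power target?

n = 7

Standardized effect: d = |μ₁ − μ₀| / σ = |433.6 − 401.1| / 36.8 = 0.8832
For power 0.85 need Φ(δ − z_{0.1}) = 0.85, so δ = z_{0.1} + z_{0.15} = 1.282 + 1.036 = 2.318.
δ = d·√n ⇒ n = (δ/d)² = (2.318 / 0.8832)² = 6.89.
Round up to the next whole unit.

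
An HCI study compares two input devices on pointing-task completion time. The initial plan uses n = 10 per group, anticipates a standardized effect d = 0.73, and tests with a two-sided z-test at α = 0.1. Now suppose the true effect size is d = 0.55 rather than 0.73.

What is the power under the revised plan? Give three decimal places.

Power ≈ 0.341

With d = 0.55: δ = d·√(n/2) = 0.55 × √(10/2) = 1.2298. Critical value z_{0.05} = 1.645.
Revised power = Φ(δ − 1.645) + Φ(−δ − 1.645) = Φ(-0.415) + Φ(-2.875) = 0.3391 + 0.0020 = 0.3411.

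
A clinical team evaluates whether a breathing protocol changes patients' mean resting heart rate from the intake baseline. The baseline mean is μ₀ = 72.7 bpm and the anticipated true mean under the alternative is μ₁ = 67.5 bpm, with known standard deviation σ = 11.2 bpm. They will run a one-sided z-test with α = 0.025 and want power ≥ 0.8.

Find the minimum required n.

n = 37

Standardized effect: d = |μ₁ − μ₀| / σ = |67.5 − 72.7| / 11.2 = 0.4643
For power 0.8 need Φ(δ − z_{0.025}) = 0.8, so δ = z_{0.025} + z_{0.20} = 1.960 + 0.842 = 2.802.
δ = d·√n ⇒ n = (δ/d)² = (2.802 / 0.4643)² = 36.41.
Round up to the next whole unit.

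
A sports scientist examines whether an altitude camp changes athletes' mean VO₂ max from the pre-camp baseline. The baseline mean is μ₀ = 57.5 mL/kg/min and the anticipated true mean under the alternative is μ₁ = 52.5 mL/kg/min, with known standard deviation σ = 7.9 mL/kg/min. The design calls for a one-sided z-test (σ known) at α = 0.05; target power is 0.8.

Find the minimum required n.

Standardized effect: d = |μ₁ − μ₀| / σ = |52.5 − 57.5| / 7.9 = 0.6329
For power 0.8 need Φ(δ − z_{0.05}) = 0.8, so δ = z_{0.05} + z_{0.20} = 1.645 + 0.842 = 2.486.
δ = d·√n ⇒ n = (δ/d)² = (2.486 / 0.6329)² = 15.43.
Round up to the next whole unit.

n = 16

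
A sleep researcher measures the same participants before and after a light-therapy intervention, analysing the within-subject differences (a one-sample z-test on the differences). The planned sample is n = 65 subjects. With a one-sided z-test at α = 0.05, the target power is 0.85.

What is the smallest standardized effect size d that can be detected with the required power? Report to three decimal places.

Required noncentrality: δ = z_{0.05} + z_{0.15} = 1.645 + 1.036 = 2.681.
δ = d·√n ⇒ d = δ/√n = 2.681/√65 = 0.3326.

d ≈ 0.333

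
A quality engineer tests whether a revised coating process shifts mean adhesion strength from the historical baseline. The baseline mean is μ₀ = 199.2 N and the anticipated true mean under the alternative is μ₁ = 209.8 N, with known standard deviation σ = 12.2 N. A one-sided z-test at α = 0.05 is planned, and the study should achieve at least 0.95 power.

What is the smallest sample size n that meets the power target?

n = 15

Standardized effect: d = |μ₁ − μ₀| / σ = |209.8 − 199.2| / 12.2 = 0.8689
For power 0.95 need Φ(δ − z_{0.05}) = 0.95, so δ = z_{0.05} + z_{0.05} = 1.645 + 1.645 = 3.290.
δ = d·√n ⇒ n = (δ/d)² = (3.290 / 0.8689)² = 14.34.
Round up to the next whole unit.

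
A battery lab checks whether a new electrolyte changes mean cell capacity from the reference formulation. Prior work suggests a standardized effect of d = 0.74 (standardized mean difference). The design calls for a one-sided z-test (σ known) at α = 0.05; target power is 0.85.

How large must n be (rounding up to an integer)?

Set Φ(δ − 1.645) = 0.85; then δ − 1.645 = Φ⁻¹(0.85) = 1.036, giving δ = 2.681.
δ = d·√n ⇒ n = (δ/d)² = (2.681 / 0.74)² = 13.13.
Round up to the next whole unit.

n = 14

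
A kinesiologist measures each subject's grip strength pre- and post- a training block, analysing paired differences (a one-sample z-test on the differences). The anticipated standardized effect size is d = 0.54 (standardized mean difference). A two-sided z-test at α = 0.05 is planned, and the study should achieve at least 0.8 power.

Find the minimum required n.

n = 27

For power 0.8 need Φ(δ − z_{0.025}) = 0.8, so δ = z_{0.025} + z_{0.20} = 1.960 + 0.842 = 2.802.
(Ignoring the negligible lower-tail rejection probability gives the usual closed-form inversion.)
δ = d·√n ⇒ n = (δ/d)² = (2.802 / 0.54)² = 26.92.
Round up to the next whole unit.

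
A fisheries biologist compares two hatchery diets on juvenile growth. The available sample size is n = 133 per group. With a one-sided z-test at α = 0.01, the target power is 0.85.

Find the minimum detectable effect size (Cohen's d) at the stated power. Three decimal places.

d ≈ 0.412

Required noncentrality: δ = z_{0.01} + z_{0.15} = 2.326 + 1.036 = 3.363.
δ = d·√(n/2) ⇒ d = δ/√(n/2) = 3.363/√(133/2) = 0.4124.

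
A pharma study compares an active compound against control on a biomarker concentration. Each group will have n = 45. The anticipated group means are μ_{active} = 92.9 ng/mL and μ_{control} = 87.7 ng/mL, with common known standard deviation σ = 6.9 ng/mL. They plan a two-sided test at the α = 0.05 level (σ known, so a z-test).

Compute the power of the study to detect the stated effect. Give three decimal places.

Standardized effect: d = |μ_{active} − μ_{control}| / σ = |92.9 − 87.7| / 6.9 = 0.7536
Noncentrality parameter: λ = d·√(n/2) = 0.7536 × √(45/2) = 3.5747
Critical value for a two-sided test at α = 0.05: z_{α/2} = 1.960.
Power = Φ(λ − 1.960) + Φ(−λ − 1.960) = Φ(1.615) + Φ(-5.535) = 0.9468 + 0.0000 = 0.9468.

Power ≈ 0.947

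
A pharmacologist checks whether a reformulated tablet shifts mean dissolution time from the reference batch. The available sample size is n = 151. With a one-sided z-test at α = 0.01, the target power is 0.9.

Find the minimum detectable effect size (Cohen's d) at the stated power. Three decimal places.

Required noncentrality: δ = z_{0.01} + z_{0.10} = 2.326 + 1.282 = 3.608.
δ = d·√n ⇒ d = δ/√n = 3.608/√151 = 0.2936.

d ≈ 0.294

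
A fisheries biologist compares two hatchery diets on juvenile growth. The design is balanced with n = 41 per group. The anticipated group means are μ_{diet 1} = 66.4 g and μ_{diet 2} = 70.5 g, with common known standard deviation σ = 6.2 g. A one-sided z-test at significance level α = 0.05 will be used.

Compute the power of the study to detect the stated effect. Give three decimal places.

Power ≈ 0.911

Standardized effect: d = |μ_{diet 1} − μ_{diet 2}| / σ = |66.4 − 70.5| / 6.2 = 0.6613
Noncentrality parameter: δ = d·√(n/2) = 0.6613 × √(41/2) = 2.9941
One-sided α = 0.05 → critical value z_{0.05} = 1.645.
Power = P(Z > 1.645 − δ) = Φ(1.349) = 0.9114.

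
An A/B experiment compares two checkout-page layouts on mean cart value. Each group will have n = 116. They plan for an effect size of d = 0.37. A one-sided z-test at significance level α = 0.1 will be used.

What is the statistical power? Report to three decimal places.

Power ≈ 0.938

Noncentrality parameter: δ = d·√(n/2) = 0.37 × √(116/2) = 2.8178
Critical value for a one-sided test at α = 0.1: z_α = 1.282.
Power = Φ(δ − 1.282) = Φ(1.536) = 0.9378.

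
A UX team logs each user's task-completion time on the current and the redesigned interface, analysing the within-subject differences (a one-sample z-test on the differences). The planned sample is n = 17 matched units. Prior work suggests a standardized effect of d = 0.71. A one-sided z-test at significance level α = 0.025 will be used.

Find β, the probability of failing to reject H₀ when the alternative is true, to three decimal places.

Noncentrality parameter: δ = d·√n = 0.71 × √17 = 2.9274
One-sided α = 0.025 → critical value z_{0.025} = 1.960.
Power = P(Z > 1.960 − δ) = Φ(0.967) = 0.8333.
Type II error: β = 1 − power = 1 − 0.8333 = 0.1667.

β ≈ 0.167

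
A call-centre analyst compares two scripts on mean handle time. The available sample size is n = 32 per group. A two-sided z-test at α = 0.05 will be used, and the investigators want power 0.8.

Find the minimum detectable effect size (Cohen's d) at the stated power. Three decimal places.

Required noncentrality: δ = z_{0.025} + z_{0.20} = 1.960 + 0.842 = 2.802.
(Lower-tail contribution to power is negligible for δ > 0.)
δ = d·√(n/2) ⇒ d = δ/√(n/2) = 2.802/√(32/2) = 0.7004.

d ≈ 0.700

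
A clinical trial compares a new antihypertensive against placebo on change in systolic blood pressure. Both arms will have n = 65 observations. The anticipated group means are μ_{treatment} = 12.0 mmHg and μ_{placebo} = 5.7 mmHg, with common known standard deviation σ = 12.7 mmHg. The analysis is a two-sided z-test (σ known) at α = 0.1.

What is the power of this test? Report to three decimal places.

Power ≈ 0.882

Standardized effect: d = |μ_{treatment} − μ_{placebo}| / σ = |12.0 − 5.7| / 12.7 = 0.4961
Noncentrality parameter: δ = d·√(n/2) = 0.4961 × √(65/2) = 2.8280
Critical value for a two-sided test at α = 0.1: z_{α/2} = 1.645.
Power = Φ(δ − 1.645) + Φ(−δ − 1.645) = Φ(1.183) + Φ(-4.473) = 0.8816 + 0.0000 = 0.8816.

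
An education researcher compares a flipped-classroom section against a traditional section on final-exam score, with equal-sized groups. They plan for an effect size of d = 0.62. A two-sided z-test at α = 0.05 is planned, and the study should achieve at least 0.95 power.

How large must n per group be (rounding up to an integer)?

For power 0.95 need Φ(δ − z_{0.025}) = 0.95, so δ = z_{0.025} + z_{0.05} = 1.960 + 1.645 = 3.605.
(Ignoring the negligible lower-tail rejection probability gives the usual closed-form inversion.)
δ = d·√(n/2) ⇒ n = 2(δ/d)² = 2 × (3.605 / 0.62)² = 67.61.
Rounding up, n = 68 per group.

n = 68 per group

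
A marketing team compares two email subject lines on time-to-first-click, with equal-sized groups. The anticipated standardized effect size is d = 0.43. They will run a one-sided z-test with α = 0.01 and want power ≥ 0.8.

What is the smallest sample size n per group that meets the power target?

n = 109 per group

For power 0.8 need Φ(δ − z_{0.01}) = 0.8, so δ = z_{0.01} + z_{0.20} = 2.326 + 0.842 = 3.168.
δ = d·√(n/2) ⇒ n = 2(δ/d)² = 2 × (3.168 / 0.43)² = 108.56.
Round up to the next whole unit.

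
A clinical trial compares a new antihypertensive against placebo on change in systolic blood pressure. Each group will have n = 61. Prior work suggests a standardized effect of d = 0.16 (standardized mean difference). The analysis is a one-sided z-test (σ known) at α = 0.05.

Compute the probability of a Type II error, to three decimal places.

β ≈ 0.777

Noncentrality parameter: δ = d·√(n/2) = 0.16 × √(61/2) = 0.8836
One-sided α = 0.05 → critical value z_{0.05} = 1.645.
Power = Φ(δ − 1.645) = Φ(-0.761) = 0.2233.
Type II error: β = 1 − power = 1 − 0.2233 = 0.7767.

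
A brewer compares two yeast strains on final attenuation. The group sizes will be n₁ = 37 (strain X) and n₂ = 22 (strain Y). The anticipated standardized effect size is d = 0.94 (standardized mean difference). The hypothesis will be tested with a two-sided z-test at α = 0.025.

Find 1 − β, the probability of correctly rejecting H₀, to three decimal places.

Noncentrality parameter: δ = d / √(1/n₁ + 1/n₂) = 0.94 / √(1/37 + 1/22) = 3.4915
Critical value for a two-sided test at α = 0.025: z_{α/2} = 2.241.
Power = Φ(δ − 2.241) + Φ(−δ − 2.241) = Φ(1.250) + Φ(-5.733) = 0.8944 + 0.0000 = 0.8944.

Power ≈ 0.894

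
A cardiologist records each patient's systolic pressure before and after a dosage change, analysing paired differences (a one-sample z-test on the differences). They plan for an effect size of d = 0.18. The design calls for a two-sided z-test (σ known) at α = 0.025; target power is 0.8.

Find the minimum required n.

For power 0.8 need Φ(δ − z_{0.0125}) = 0.8, so δ = z_{0.0125} + z_{0.20} = 2.241 + 0.842 = 3.083.
(The Φ(−δ − z_{α/2}) term is vanishingly small for δ > 0 and is dropped in the standard sample-size formula.)
δ = d·√n ⇒ n = (δ/d)² = (3.083 / 0.18)² = 293.37.
Rounding up, n = 294.

n = 294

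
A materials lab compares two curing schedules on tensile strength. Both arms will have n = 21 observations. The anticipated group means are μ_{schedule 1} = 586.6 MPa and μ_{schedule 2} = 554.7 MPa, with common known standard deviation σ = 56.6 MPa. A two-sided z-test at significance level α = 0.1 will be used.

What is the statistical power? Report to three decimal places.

Standardized effect: d = |μ_{schedule 1} − μ_{schedule 2}| / σ = |586.6 − 554.7| / 56.6 = 0.5636
Noncentrality parameter: λ = d·√(n/2) = 0.5636 × √(21/2) = 1.8263
Critical value for a two-sided test at α = 0.1: z_{α/2} = 1.645.
Power = Φ(λ − 1.645) + Φ(−λ − 1.645) = Φ(0.181) + Φ(-3.471) = 0.5720 + 0.0003 = 0.5722.

Power ≈ 0.572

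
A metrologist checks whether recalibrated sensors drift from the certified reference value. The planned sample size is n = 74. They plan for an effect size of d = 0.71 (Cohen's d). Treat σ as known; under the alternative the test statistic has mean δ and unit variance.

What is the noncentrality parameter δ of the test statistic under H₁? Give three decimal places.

δ ≈ 6.108

δ = d·√n = 0.71 × √74 = 6.1077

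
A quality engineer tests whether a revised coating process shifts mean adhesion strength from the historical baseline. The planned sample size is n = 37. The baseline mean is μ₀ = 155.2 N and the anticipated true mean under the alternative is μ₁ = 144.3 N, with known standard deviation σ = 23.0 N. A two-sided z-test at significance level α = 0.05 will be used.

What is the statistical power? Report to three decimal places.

Standardized effect: d = |μ₁ − μ₀| / σ = |144.3 − 155.2| / 23.0 = 0.4739
Noncentrality parameter: λ = d·√n = 0.4739 × √37 = 2.8827
Two-sided α = 0.05 → critical value z_{0.025} = 1.960.
Power = Φ(λ − 1.960) + Φ(−λ − 1.960) = Φ(0.923) + Φ(-4.843) = 0.8219 + 0.0000 = 0.8219.

Power ≈ 0.822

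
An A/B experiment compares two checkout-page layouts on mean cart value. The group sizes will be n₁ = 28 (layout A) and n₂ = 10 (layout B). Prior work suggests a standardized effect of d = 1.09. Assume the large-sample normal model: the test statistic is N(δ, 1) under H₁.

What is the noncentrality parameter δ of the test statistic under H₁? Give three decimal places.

δ = d / √(1/n₁ + 1/n₂) = 1.09 / √(1/28 + 1/10) = 2.9588

δ ≈ 2.959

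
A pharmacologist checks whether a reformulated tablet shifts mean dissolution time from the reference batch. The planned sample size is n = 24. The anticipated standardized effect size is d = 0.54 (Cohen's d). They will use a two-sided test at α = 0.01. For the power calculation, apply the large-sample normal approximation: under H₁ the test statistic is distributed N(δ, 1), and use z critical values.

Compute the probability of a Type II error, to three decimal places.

β ≈ 0.472

Noncentrality parameter: δ = d·√n = 0.54 × √24 = 2.6454
Critical value for a two-sided test at α = 0.01: z_{α/2} = 2.576.
Power = Φ(δ − 2.576) + Φ(−δ − 2.576) = Φ(0.070) + Φ(-5.221) = 0.5278 + 0.0000 = 0.5278.
Type II error: β = 1 − power = 1 − 0.5278 = 0.4722.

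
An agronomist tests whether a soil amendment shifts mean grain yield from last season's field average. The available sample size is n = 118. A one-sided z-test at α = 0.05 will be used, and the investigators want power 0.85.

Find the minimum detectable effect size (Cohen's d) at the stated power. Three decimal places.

Required noncentrality: δ = z_{0.05} + z_{0.15} = 1.645 + 1.036 = 2.681.
δ = d·√n ⇒ d = δ/√n = 2.681/√118 = 0.2468.

d ≈ 0.247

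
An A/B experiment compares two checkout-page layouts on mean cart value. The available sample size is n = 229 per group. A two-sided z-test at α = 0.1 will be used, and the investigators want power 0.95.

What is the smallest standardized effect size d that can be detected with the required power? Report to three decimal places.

Required noncentrality: δ = z_{0.05} + z_{0.05} = 1.645 + 1.645 = 3.290.
(The second rejection-region term Φ(−δ − z_{α/2}) is negligible and dropped.)
δ = d·√(n/2) ⇒ d = δ/√(n/2) = 3.290/√(229/2) = 0.3074.

d ≈ 0.307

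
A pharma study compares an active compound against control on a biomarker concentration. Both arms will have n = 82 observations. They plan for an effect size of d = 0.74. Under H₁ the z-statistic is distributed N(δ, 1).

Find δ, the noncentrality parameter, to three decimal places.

δ ≈ 4.738

δ = d·√(n/2) = 0.74 × √(82/2) = 4.7383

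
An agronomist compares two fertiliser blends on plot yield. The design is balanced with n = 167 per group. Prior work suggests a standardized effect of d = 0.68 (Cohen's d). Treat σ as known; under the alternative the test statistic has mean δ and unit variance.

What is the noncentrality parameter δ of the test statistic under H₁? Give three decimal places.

The noncentrality parameter scales effect size by the design's sample-size factor: δ = d·√(n/2) = 0.68 × √(167/2) = 6.2137

δ ≈ 6.214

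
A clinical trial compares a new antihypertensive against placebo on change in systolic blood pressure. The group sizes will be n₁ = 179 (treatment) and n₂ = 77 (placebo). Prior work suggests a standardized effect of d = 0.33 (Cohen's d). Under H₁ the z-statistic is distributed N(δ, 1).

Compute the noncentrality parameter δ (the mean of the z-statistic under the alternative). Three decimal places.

The noncentrality parameter scales effect size by the design's sample-size factor: δ = d / √(1/n₁ + 1/n₂) = 0.33 / √(1/179 + 1/77) = 2.4214

δ ≈ 2.421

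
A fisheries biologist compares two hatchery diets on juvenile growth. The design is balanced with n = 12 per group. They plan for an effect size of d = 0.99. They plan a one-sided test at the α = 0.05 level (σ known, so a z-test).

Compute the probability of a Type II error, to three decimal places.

β ≈ 0.218

Noncentrality parameter: δ = d·√(n/2) = 0.99 × √(12/2) = 2.4250
Critical value for a one-sided test at α = 0.05: z_α = 1.645.
Power = Φ(δ − 1.645) = Φ(0.780) = 0.7823.
Type II error: β = 1 − power = 1 − 0.7823 = 0.2177.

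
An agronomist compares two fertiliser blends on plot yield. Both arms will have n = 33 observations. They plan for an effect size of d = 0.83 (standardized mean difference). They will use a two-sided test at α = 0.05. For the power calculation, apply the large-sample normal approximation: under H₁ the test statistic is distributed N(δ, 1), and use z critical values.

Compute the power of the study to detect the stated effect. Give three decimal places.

Power ≈ 0.921

Noncentrality parameter: δ = d·√(n/2) = 0.83 × √(33/2) = 3.3715
Critical value for a two-sided test at α = 0.05: z_{α/2} = 1.960.
Power = Φ(δ − 1.960) + Φ(−δ − 1.960) = Φ(1.412) + Φ(-5.331) = 0.9210 + 0.0000 = 0.9210.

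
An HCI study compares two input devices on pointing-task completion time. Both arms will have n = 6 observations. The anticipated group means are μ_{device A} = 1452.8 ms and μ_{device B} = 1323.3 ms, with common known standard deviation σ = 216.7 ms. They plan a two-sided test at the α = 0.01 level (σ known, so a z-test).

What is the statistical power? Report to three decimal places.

Power ≈ 0.062

Standardized effect: d = |μ_{device A} − μ_{device B}| / σ = |1452.8 − 1323.3| / 216.7 = 0.5976
Noncentrality parameter: δ = d·√(n/2) = 0.5976 × √(6/2) = 1.0351
Two-sided α = 0.01 → critical value z_{0.005} = 2.576.
Power = Φ(δ − 2.576) + Φ(−δ − 2.576) = Φ(-1.541) + Φ(-3.611) = 0.0617 + 0.0002 = 0.0618.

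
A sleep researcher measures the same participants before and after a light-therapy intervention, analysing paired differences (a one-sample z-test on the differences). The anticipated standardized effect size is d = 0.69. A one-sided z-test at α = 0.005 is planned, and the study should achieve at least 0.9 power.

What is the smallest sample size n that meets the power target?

n = 32

Set Φ(δ − 2.576) = 0.9; then δ − 2.576 = Φ⁻¹(0.9) = 1.282, giving δ = 3.857.
δ = d·√n ⇒ n = (δ/d)² = (3.857 / 0.69)² = 31.25.
Rounding up, n = 32.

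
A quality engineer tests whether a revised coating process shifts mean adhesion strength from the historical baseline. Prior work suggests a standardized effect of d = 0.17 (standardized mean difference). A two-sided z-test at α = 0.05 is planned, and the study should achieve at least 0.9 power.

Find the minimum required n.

For power 0.9 need Φ(δ − z_{0.025}) = 0.9, so δ = z_{0.025} + z_{0.10} = 1.960 + 1.282 = 3.242.
(The Φ(−δ − z_{α/2}) term is vanishingly small for δ > 0 and is dropped in the standard sample-size formula.)
δ = d·√n ⇒ n = (δ/d)² = (3.242 / 0.17)² = 363.58.
Round up to the next whole unit.

n = 364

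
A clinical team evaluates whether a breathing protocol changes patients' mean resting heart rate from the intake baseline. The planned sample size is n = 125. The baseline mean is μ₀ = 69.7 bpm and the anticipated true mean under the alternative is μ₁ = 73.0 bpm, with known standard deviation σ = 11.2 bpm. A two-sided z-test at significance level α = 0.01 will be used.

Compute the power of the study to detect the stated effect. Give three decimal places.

Power ≈ 0.764

Standardized effect: d = |μ₁ − μ₀| / σ = |73.0 − 69.7| / 11.2 = 0.2946
Noncentrality parameter: δ = d·√n = 0.2946 × √125 = 3.2942
Two-sided α = 0.01 → critical value z_{0.005} = 2.576.
Power = Φ(δ − 2.576) + Φ(−δ − 2.576) = Φ(0.718) + Φ(-5.870) = 0.7637 + 0.0000 = 0.7637.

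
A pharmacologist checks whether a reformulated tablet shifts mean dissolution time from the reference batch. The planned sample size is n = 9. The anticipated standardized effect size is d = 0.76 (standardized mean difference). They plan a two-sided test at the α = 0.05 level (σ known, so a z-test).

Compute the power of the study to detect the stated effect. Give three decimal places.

Power ≈ 0.626

Noncentrality parameter: δ = d·√n = 0.76 × √9 = 2.2800
Critical value for a two-sided test at α = 0.05: z_{α/2} = 1.960.
Power = Φ(δ − 1.960) + Φ(−δ − 1.960) = Φ(0.320) + Φ(-4.240) = 0.6255 + 0.0000 = 0.6255.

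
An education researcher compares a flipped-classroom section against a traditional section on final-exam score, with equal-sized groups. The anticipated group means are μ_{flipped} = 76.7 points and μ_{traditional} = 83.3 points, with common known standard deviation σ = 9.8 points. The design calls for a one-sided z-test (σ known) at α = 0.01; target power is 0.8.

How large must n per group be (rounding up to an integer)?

n = 45 per group

Standardized effect: d = |μ_{flipped} − μ_{traditional}| / σ = |76.7 − 83.3| / 9.8 = 0.6735
For power 0.8 need Φ(δ − z_{0.01}) = 0.8, so δ = z_{0.01} + z_{0.20} = 2.326 + 0.842 = 3.168.
δ = d·√(n/2) ⇒ n = 2(δ/d)² = 2 × (3.168 / 0.6735)² = 44.25.
Round up to the next whole unit.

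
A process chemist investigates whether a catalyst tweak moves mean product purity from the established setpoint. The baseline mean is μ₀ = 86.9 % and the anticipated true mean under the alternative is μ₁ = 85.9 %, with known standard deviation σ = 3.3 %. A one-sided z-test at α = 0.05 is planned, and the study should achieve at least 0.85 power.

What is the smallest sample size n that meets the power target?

n = 79

Standardized effect: d = |μ₁ − μ₀| / σ = |85.9 − 86.9| / 3.3 = 0.3030
Set Φ(δ − 1.645) = 0.85; then δ − 1.645 = Φ⁻¹(0.85) = 1.036, giving δ = 2.681.
δ = d·√n ⇒ n = (δ/d)² = (2.681 / 0.3030)² = 78.29.
Rounding up, n = 79.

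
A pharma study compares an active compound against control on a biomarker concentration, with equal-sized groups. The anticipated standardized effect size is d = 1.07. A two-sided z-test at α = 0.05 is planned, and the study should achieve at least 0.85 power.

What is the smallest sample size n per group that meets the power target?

Set Φ(δ − 1.960) = 0.85; then δ − 1.960 = Φ⁻¹(0.85) = 1.036, giving δ = 2.996.
(The Φ(−δ − z_{α/2}) term is vanishingly small for δ > 0 and is dropped in the standard sample-size formula.)
δ = d·√(n/2) ⇒ n = 2(δ/d)² = 2 × (2.996 / 1.07)² = 15.68.
Rounding up, n = 16 per group.

n = 16 per group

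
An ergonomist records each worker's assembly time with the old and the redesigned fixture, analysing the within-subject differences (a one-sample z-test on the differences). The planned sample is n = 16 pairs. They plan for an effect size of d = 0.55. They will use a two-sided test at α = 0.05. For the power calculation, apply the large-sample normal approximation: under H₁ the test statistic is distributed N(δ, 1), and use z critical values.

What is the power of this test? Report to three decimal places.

Noncentrality parameter: δ = d·√n = 0.55 × √16 = 2.2000
Critical value for a two-sided test at α = 0.05: z_{α/2} = 1.960.
Power = Φ(δ − 1.960) + Φ(−δ − 1.960) = Φ(0.240) + Φ(-4.160) = 0.5948 + 0.0000 = 0.5949.

Power ≈ 0.595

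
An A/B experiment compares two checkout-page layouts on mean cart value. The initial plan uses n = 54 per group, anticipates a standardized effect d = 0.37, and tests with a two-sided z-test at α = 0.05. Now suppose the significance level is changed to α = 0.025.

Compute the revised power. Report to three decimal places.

Power ≈ 0.375

δ = d·√(n/2) = 0.37 × √(54/2) = 1.9226 (unchanged). New critical value: z_{0.0125} = 2.241.
Revised power = Φ(δ − 2.241) + Φ(−δ − 2.241) = Φ(-0.319) + Φ(-4.164) = 0.3749 + 0.0000 = 0.3749.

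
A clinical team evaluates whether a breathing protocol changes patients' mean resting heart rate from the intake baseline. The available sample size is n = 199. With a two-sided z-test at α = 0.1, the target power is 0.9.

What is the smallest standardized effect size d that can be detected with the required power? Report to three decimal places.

Required noncentrality: δ = z_{0.05} + z_{0.10} = 1.645 + 1.282 = 2.926.
(The second rejection-region term Φ(−δ − z_{α/2}) is negligible and dropped.)
δ = d·√n ⇒ d = δ/√n = 2.926/√199 = 0.2074.

d ≈ 0.207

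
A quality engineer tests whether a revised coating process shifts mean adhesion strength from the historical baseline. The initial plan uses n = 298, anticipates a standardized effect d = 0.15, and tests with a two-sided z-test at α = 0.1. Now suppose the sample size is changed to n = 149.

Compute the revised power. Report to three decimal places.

Power ≈ 0.574

With n = 149: δ = d·√n = 0.15 × √149 = 1.8310. Critical value z_{0.05} = 1.645.
Revised power = Φ(δ − 1.645) + Φ(−δ − 1.645) = Φ(0.186) + Φ(-3.476) = 0.5738 + 0.0003 = 0.5741.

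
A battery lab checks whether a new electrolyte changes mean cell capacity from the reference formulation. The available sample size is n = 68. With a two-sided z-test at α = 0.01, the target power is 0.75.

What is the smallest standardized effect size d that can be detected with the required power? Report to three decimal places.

Need Φ(δ − 2.576) = 0.75, so δ = 2.576 + 0.674 = 3.250.
(The second rejection-region term Φ(−δ − z_{α/2}) is negligible and dropped.)
δ = d·√n ⇒ d = δ/√n = 3.250/√68 = 0.3942.

d ≈ 0.394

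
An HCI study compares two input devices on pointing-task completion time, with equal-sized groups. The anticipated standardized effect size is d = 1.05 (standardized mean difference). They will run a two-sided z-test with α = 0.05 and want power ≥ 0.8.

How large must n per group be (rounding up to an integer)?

For power 0.8 need Φ(δ − z_{0.025}) = 0.8, so δ = z_{0.025} + z_{0.20} = 1.960 + 0.842 = 2.802.
(Ignoring the negligible lower-tail rejection probability gives the usual closed-form inversion.)
δ = d·√(n/2) ⇒ n = 2(δ/d)² = 2 × (2.802 / 1.05)² = 14.24.
Rounding up, n = 15 per group.

n = 15 per group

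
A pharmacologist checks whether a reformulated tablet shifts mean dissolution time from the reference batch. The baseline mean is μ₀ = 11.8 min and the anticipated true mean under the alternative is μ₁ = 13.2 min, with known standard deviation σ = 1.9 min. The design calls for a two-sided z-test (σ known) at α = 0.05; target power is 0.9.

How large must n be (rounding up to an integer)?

n = 20

Standardized effect: d = |μ₁ − μ₀| / σ = |13.2 − 11.8| / 1.9 = 0.7368
For power 0.9 need Φ(δ − z_{0.025}) = 0.9, so δ = z_{0.025} + z_{0.10} = 1.960 + 1.282 = 3.242.
(The Φ(−δ − z_{α/2}) term is vanishingly small for δ > 0 and is dropped in the standard sample-size formula.)
δ = d·√n ⇒ n = (δ/d)² = (3.242 / 0.7368)² = 19.35.
Rounding up, n = 20.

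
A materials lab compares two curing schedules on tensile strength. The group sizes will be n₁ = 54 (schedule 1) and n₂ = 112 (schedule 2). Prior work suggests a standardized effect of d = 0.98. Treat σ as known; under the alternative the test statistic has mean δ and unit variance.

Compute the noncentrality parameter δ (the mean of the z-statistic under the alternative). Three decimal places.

δ = d / √(1/n₁ + 1/n₂) = 0.98 / √(1/54 + 1/112) = 5.9153

δ ≈ 5.915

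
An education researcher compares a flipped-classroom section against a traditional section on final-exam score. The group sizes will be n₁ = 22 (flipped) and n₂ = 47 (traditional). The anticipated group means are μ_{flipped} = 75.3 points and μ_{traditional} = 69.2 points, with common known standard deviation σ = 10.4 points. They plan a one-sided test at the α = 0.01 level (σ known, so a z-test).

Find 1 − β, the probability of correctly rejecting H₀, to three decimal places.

Standardized effect: d = |μ_{flipped} − μ_{traditional}| / σ = |75.3 − 69.2| / 10.4 = 0.5865
Noncentrality parameter: δ = d / √(1/n₁ + 1/n₂) = 0.5865 / √(1/22 + 1/47) = 2.2706
Critical value for a one-sided test at α = 0.01: z_α = 2.326.
Power = Φ(δ − 2.326) = Φ(-0.056) = 0.4778.

Power ≈ 0.478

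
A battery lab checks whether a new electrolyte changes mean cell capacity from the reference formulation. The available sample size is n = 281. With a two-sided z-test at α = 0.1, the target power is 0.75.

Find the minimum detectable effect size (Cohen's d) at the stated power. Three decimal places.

d ≈ 0.138

Required noncentrality: δ = z_{0.05} + z_{0.25} = 1.645 + 0.674 = 2.319.
(Lower-tail contribution to power is negligible for δ > 0.)
δ = d·√n ⇒ d = δ/√n = 2.319/√281 = 0.1384.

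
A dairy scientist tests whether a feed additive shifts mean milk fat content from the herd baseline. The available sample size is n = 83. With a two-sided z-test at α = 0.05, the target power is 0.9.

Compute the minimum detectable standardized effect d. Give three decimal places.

Need Φ(δ − 1.960) = 0.9, so δ = 1.960 + 1.282 = 3.242.
(The second rejection-region term Φ(−δ − z_{α/2}) is negligible and dropped.)
δ = d·√n ⇒ d = δ/√n = 3.242/√83 = 0.3558.

d ≈ 0.356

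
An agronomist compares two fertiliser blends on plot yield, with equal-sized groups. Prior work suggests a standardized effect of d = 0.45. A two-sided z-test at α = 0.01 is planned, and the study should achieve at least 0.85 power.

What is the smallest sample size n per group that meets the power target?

Set Φ(δ − 2.576) = 0.85; then δ − 2.576 = Φ⁻¹(0.85) = 1.036, giving δ = 3.612.
(Ignoring the negligible lower-tail rejection probability gives the usual closed-form inversion.)
δ = d·√(n/2) ⇒ n = 2(δ/d)² = 2 × (3.612 / 0.45)² = 128.87.
Rounding up, n = 129 per group.

n = 129 per group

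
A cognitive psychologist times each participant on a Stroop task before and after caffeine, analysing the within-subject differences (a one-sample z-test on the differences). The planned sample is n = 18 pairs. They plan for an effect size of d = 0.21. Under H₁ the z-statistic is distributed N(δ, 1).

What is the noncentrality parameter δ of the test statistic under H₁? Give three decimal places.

The noncentrality parameter scales effect size by the design's sample-size factor: δ = d·√n = 0.21 × √18 = 0.8910

δ ≈ 0.891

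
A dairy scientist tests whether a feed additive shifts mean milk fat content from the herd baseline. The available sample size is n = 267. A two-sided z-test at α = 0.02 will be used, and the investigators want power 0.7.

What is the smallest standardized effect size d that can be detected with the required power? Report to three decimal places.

Need Φ(δ − 2.326) = 0.7, so δ = 2.326 + 0.524 = 2.851.
(The second rejection-region term Φ(−δ − z_{α/2}) is negligible and dropped.)
δ = d·√n ⇒ d = δ/√n = 2.851/√267 = 0.1745.

d ≈ 0.174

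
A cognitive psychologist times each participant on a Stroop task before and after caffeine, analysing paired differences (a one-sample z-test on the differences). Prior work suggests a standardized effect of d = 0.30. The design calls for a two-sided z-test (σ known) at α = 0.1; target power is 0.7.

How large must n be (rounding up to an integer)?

For power 0.7 need Φ(δ − z_{0.05}) = 0.7, so δ = z_{0.05} + z_{0.30} = 1.645 + 0.524 = 2.169.
(The Φ(−δ − z_{α/2}) term is vanishingly small for δ > 0 and is dropped in the standard sample-size formula.)
δ = d·√n ⇒ n = (δ/d)² = (2.169 / 0.30)² = 52.29.
Round up to the next whole unit.

n = 53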